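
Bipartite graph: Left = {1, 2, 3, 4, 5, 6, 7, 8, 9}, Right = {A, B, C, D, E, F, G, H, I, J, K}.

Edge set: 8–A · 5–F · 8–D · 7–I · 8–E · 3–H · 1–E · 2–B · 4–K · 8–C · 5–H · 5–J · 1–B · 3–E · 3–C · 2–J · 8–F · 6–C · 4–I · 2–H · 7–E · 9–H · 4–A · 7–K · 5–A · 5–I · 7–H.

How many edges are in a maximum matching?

One maximum matching: 1-B, 2-J, 3-E, 4-I, 5-A, 6-C, 7-K, 8-F, 9-H.
All 9 left vertices are matched, so no larger matching exists.

9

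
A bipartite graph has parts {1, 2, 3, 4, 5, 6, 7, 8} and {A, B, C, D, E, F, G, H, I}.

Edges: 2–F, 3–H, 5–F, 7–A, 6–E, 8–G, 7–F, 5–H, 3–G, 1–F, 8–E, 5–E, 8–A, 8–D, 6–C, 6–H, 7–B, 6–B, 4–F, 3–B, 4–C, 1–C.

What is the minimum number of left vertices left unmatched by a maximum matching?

1

A valid assignment of size 7: 1→C, 2→F, 3→G, 5→H, 6→B, 7→A, 8→E.
The set {1, 2, 4} has only 2 neighbours ({C, F}), so by Hall's theorem at most 7 of the 8 left vertices can be matched.
That matches 7 of the 8, leaving 1 unmatched; no matching can do better.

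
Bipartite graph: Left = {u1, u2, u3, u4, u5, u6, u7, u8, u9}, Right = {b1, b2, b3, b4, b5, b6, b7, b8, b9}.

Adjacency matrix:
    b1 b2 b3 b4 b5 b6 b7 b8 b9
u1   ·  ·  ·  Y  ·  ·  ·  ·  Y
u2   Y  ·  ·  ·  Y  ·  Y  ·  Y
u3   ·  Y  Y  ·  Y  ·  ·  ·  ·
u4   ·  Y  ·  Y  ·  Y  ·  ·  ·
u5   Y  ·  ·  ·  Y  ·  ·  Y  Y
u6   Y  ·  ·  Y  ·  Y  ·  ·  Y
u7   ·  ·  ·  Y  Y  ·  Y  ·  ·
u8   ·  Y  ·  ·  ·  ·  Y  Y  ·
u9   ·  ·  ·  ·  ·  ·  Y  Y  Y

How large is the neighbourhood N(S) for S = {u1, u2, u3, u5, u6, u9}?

The union of neighbours of {u1, u2, u3, u5, u6, u9} is {b1, b2, b3, b4, b5, b6, b7, b8, b9}, which has 9 elements.
Since |N(S)| = 9 ≥ |S| = 6, Hall's condition holds for this subset.

9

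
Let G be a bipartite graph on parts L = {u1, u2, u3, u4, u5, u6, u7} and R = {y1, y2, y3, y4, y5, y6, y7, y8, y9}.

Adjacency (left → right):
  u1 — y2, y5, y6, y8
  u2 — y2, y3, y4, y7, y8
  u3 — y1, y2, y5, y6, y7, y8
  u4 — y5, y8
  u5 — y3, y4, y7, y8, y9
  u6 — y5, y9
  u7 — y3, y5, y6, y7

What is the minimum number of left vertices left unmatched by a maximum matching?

One maximum matching: u1-y2, u2-y4, u3-y6, u4-y8, u5-y7, u6-y5, u7-y3.
All 7 left vertices are matched, so no larger matching exists.
That matches 7 of the 7, leaving 0 unmatched; no matching can do better.

0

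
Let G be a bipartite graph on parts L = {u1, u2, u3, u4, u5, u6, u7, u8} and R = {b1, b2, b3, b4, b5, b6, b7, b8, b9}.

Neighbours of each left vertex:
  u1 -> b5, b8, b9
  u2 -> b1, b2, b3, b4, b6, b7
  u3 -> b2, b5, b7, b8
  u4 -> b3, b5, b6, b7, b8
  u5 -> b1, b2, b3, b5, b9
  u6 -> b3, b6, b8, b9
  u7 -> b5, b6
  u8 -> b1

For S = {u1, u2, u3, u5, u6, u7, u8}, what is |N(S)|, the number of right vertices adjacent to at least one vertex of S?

9

The union of neighbours of {u1, u2, u3, u5, u6, u7, u8} is {b1, b2, b3, b4, b5, b6, b7, b8, b9}, which has 9 elements.
Since |N(S)| = 9 ≥ |S| = 7, Hall's condition holds for this subset.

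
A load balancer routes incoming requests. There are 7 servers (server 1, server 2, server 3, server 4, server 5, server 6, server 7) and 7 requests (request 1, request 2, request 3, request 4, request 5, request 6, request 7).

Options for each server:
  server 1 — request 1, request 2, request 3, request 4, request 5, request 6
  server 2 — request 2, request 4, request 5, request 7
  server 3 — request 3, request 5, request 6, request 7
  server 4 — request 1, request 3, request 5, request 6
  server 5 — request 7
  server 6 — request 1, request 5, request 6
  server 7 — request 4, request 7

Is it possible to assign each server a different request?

Yes

A valid assignment of size 7: server 1→request 2, server 2→request 5, server 3→request 6, server 4→request 3, server 5→request 7, server 6→request 1, server 7→request 4.
All 7 servers are covered.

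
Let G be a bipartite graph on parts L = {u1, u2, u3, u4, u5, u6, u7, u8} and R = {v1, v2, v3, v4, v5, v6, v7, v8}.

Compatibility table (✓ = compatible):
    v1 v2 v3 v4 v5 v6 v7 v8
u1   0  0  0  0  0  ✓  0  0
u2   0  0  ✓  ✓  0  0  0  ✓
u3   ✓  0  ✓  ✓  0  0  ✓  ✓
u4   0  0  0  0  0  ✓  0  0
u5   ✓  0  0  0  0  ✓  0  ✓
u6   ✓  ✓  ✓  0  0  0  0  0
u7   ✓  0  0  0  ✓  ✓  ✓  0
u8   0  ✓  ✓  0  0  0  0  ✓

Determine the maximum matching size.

7

One maximum matching: u1–v6, u2–v4, u3–v3, u5–v8, u6–v1, u7–v7, u8–v2.
The set {u1, u4} has only 1 neighbour ({v6}), so by Hall's theorem at most 7 of the 8 left vertices can be matched.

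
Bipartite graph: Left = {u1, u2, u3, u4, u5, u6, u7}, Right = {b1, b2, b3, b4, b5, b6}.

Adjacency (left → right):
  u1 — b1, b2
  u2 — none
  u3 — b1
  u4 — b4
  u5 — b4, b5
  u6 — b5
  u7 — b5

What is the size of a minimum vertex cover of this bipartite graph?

The 4 edges u1–b2, u3–b1, u4–b4, u5–b5 form a matching, so any vertex cover needs at least 4 vertices (one per matched edge).
Conversely {u1, u3, b4, b5} meets every edge and has exactly 4 vertices, so 4 is optimal.

4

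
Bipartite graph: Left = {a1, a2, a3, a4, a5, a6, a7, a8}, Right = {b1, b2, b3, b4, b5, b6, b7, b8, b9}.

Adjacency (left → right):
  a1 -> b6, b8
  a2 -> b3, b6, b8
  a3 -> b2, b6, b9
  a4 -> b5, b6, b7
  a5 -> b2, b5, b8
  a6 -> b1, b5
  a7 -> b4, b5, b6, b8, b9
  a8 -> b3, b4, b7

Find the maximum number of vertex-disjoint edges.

One maximum matching: a1–b6, a2–b8, a3–b2, a4–b7, a5–b5, a6–b1, a7–b4, a8–b3.
All 8 left vertices are matched, so no larger matching exists.

8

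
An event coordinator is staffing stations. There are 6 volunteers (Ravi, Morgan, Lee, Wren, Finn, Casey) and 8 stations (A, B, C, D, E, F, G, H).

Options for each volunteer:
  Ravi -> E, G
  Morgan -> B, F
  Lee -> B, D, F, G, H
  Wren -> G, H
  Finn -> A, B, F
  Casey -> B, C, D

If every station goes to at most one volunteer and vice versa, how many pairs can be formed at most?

One maximum matching: Ravi–E, Morgan–F, Lee–H, Wren–G, Finn–A, Casey–B.
This saturates every volunteer, so 6 is the maximum.

6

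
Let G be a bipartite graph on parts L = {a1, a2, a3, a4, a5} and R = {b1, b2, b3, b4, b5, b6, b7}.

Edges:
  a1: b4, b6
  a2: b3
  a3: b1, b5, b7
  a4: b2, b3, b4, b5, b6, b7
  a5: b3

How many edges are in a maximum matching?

One maximum matching: a1–b6, a2–b3, a3–b5, a4–b7.
The set {a2, a5} has only 1 neighbour ({b3}), so by Hall's theorem at most 4 of the 5 left vertices can be matched.

4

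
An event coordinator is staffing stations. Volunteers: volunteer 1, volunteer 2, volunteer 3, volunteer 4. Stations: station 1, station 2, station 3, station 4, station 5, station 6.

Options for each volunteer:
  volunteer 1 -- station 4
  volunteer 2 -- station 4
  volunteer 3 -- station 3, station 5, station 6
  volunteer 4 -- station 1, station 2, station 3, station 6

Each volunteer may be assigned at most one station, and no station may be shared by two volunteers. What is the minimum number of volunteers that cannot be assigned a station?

For example, pair volunteer 1–station 4, volunteer 3–station 3, volunteer 4–station 2.
The set {volunteer 1, volunteer 2} has only 1 neighbour ({station 4}), so by Hall's theorem at most 3 of the 4 volunteers can be matched.
That matches 3 of the 4, leaving 1 unmatched; no matching can do better.

1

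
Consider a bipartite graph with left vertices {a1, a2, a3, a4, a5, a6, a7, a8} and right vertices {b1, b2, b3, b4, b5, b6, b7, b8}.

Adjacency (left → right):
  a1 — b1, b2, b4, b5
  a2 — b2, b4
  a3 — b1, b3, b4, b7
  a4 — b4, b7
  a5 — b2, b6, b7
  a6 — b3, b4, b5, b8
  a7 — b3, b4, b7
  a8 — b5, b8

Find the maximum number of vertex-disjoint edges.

8

One maximum matching: a1→b4, a2→b2, a3→b1, a4→b7, a5→b6, a6→b8, a7→b3, a8→b5.
All 8 left vertices are matched, so no larger matching exists.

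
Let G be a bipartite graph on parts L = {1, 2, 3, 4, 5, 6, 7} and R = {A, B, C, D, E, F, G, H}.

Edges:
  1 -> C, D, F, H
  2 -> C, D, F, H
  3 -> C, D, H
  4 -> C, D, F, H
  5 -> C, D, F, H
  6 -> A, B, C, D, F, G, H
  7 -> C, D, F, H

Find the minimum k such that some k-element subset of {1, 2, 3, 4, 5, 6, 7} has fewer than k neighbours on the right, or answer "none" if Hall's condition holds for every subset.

5

Take S = {1, 2, 3, 4, 5}. Its neighbourhood is {C, D, F, H}, so |N(S)| = 4 < |S| = 5.
Every subset of size less than 5 has at least as many neighbours as members, so 5 is the minimum.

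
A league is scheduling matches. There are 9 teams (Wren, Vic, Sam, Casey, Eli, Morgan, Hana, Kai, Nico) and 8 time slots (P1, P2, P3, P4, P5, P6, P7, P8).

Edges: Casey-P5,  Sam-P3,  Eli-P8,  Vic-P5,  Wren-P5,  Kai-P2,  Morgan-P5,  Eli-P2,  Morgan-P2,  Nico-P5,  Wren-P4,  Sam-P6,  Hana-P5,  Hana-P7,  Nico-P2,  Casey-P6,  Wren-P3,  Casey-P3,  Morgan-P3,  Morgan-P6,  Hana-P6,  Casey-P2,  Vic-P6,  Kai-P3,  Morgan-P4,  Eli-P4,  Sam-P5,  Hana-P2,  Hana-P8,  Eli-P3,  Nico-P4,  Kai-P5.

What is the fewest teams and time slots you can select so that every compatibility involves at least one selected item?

{Eli, Hana, P2, P3, P4, P5, P6} is a vertex cover of size 7: every edge has an endpoint in this set.
No smaller cover exists because Wren–P4, Vic–P6, Sam–P5, Casey–P2, Eli–P8, Morgan–P3, Hana–P7 is a matching of size 7, and a cover must include an endpoint of each of these disjoint edges (König's theorem).

7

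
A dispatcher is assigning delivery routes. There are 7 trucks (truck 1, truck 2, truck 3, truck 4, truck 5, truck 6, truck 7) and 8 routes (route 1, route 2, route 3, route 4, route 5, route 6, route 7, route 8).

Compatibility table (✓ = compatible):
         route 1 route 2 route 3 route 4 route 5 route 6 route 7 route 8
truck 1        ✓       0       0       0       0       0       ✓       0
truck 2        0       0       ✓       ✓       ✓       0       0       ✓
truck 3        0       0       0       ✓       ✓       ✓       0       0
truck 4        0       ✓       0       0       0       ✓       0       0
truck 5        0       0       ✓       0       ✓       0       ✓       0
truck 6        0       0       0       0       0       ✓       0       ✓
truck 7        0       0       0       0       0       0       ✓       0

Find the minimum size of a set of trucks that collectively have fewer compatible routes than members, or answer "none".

none

A matching saturating every truck exists, for instance truck 1→route 1, truck 2→route 4, truck 3→route 6, truck 4→route 2, truck 5→route 3, truck 6→route 8, truck 7→route 7.
By Hall's marriage theorem, this means |N(S)| ≥ |S| for every subset S, so no violating subset exists.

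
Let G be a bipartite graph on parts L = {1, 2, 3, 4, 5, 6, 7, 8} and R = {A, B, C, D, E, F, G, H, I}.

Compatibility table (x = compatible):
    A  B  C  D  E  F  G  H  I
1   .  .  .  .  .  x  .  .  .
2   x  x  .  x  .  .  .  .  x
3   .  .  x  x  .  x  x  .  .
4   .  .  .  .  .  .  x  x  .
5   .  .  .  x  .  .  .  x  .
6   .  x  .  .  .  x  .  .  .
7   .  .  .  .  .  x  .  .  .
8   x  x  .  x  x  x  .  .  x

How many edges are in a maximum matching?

One maximum matching: 1–F, 2–I, 3–C, 4–G, 5–D, 6–B, 8–A.
The set {1, 7} has only 1 neighbour ({F}), so by Hall's theorem at most 7 of the 8 left vertices can be matched.

7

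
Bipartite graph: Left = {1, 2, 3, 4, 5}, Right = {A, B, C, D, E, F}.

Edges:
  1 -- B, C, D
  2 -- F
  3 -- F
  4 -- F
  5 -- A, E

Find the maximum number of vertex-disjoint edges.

A valid assignment of size 3: 1-B, 2-F, 5-E.
The set {2, 3, 4} has only 1 neighbour ({F}), so by Hall's theorem at most 3 of the 5 left vertices can be matched.

3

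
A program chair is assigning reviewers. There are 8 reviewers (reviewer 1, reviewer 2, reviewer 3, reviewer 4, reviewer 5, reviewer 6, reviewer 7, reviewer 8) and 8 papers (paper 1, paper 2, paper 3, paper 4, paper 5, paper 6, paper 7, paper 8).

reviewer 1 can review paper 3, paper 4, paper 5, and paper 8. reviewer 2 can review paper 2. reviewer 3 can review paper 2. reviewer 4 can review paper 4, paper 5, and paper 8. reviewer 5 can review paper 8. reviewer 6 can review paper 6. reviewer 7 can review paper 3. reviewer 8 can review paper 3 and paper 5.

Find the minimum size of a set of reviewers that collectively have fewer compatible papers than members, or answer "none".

2

Take S = {reviewer 2, reviewer 3}. Its neighbourhood is {paper 2}, so |N(S)| = 1 < |S| = 2.
No single vertex violates Hall's condition since each has at least one neighbour, so 2 is the minimum.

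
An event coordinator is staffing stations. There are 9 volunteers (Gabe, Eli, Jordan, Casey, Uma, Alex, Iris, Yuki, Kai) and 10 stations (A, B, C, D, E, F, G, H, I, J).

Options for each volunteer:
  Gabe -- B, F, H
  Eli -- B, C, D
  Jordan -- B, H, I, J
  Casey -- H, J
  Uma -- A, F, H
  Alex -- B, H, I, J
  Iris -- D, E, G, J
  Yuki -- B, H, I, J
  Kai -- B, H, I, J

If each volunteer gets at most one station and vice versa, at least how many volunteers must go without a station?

1

A valid assignment of size 8: Gabe→F, Eli→C, Jordan→I, Casey→H, Uma→A, Alex→J, Iris→E, Yuki→B.
The set {Jordan, Casey, Alex, Yuki, Kai} has only 4 neighbours ({B, H, I, J}), so by Hall's theorem at most 8 of the 9 volunteers can be matched.
That matches 8 of the 9, leaving 1 unmatched; no matching can do better.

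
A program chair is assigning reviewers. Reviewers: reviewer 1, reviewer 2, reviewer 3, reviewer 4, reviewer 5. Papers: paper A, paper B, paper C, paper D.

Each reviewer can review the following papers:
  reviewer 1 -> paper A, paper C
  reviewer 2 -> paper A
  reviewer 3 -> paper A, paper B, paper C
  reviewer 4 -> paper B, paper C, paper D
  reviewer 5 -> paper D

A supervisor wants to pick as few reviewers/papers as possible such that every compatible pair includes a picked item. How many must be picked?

The 4 edges reviewer 1–paper C, reviewer 2–paper A, reviewer 3–paper B, reviewer 4–paper D form a matching, so any vertex cover needs at least 4 vertices (one per matched edge).
Conversely {paper A, paper B, paper C, paper D} meets every edge and has exactly 4 vertices, so 4 is optimal.

4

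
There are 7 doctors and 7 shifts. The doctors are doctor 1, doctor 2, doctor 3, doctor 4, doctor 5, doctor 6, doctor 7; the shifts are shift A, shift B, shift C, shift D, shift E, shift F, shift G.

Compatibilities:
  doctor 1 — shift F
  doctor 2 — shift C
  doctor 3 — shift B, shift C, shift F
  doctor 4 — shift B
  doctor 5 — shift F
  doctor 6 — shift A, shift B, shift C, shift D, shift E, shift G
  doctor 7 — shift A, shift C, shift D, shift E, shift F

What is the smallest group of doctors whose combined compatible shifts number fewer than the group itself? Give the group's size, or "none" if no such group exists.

Take S = {doctor 1, doctor 5}. Its neighbourhood is {shift F}, so |N(S)| = 1 < |S| = 2.
No single vertex violates Hall's condition since each has at least one neighbour, so 2 is the minimum.

2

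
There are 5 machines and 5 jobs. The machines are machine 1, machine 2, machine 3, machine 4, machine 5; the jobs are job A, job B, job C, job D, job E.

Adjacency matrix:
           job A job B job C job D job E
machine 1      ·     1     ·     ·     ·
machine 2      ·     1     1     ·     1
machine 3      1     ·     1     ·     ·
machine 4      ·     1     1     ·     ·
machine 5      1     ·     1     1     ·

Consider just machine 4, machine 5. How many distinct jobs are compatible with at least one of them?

The union of neighbours of {machine 4, machine 5} is {job A, job B, job C, job D}, which has 4 elements.
Since |N(S)| = 4 ≥ |S| = 2, Hall's condition holds for this subset.

4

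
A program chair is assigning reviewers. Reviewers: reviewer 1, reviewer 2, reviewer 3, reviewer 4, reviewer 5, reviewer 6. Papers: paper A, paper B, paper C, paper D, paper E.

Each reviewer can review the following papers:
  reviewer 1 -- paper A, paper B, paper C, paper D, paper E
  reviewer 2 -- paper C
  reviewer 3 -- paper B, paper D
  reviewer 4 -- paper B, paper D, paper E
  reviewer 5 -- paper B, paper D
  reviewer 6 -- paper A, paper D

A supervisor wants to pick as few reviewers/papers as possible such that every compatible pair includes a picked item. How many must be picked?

{paper A, paper B, paper C, paper D, paper E} is a vertex cover of size 5: every edge has an endpoint in this set.
No smaller cover exists because reviewer 1–paper A, reviewer 2–paper C, reviewer 3–paper B, reviewer 4–paper E, reviewer 5–paper D is a matching of size 5, and a cover must include an endpoint of each of these disjoint edges (König's theorem).

5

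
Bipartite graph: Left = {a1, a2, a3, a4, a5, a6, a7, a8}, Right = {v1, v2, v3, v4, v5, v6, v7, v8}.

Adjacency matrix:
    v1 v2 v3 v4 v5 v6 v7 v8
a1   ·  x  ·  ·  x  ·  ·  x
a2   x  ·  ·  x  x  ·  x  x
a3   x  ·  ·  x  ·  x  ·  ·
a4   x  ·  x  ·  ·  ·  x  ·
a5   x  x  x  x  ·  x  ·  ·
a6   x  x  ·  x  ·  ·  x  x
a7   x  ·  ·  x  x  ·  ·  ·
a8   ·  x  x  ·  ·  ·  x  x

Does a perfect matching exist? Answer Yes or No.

Yes

One maximum matching: a1-v8, a2-v5, a3-v6, a4-v7, a5-v3, a6-v1, a7-v4, a8-v2.
All 8 left vertices are covered.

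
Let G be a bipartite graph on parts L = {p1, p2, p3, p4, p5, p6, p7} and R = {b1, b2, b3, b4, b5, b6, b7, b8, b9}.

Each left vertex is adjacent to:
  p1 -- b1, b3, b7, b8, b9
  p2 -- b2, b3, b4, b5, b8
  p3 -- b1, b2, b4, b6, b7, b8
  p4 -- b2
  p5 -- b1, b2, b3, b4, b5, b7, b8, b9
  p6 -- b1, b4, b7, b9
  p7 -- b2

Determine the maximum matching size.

One maximum matching: p1-b8, p2-b5, p3-b6, p4-b2, p5-b1, p6-b7.
The set {p4, p7} has only 1 neighbour ({b2}), so by Hall's theorem at most 6 of the 7 left vertices can be matched.

6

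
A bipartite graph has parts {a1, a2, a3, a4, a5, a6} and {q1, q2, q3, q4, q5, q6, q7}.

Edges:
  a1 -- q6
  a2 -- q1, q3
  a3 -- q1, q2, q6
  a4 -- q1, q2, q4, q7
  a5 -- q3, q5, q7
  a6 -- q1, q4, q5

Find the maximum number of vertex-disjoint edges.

A valid assignment of size 6: a1–q6, a2–q3, a3–q1, a4–q2, a5–q7, a6–q4.
This saturates every left vertex, so 6 is the maximum.

6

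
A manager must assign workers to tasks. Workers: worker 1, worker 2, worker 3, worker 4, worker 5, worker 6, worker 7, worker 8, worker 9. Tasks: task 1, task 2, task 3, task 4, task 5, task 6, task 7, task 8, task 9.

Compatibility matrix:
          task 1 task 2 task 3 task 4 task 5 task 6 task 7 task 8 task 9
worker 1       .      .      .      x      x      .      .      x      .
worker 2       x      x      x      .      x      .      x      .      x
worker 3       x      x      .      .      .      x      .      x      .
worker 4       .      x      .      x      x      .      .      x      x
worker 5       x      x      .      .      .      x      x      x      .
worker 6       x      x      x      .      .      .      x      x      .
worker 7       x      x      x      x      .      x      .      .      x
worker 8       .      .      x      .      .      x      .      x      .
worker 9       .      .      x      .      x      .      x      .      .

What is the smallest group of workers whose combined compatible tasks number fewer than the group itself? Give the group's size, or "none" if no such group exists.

none

A matching saturating every worker exists, for instance worker 1→task 4, worker 2→task 5, worker 3→task 6, worker 4→task 2, worker 5→task 8, worker 6→task 1, worker 7→task 9, worker 8→task 3, worker 9→task 7.
By Hall's marriage theorem, this means |N(S)| ≥ |S| for every subset S, so no violating subset exists.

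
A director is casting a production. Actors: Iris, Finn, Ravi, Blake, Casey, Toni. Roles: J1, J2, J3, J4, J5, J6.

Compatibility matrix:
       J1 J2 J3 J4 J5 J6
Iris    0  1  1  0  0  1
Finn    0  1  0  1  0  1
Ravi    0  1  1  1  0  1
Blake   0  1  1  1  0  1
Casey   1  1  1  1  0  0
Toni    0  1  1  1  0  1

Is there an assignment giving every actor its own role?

The set {Iris, Finn, Ravi, Blake, Toni} has only 4 neighbours ({J2, J3, J4, J6}), so by Hall's theorem at most 5 of the 6 actors can be matched.
Hence no matching covers every actor.

No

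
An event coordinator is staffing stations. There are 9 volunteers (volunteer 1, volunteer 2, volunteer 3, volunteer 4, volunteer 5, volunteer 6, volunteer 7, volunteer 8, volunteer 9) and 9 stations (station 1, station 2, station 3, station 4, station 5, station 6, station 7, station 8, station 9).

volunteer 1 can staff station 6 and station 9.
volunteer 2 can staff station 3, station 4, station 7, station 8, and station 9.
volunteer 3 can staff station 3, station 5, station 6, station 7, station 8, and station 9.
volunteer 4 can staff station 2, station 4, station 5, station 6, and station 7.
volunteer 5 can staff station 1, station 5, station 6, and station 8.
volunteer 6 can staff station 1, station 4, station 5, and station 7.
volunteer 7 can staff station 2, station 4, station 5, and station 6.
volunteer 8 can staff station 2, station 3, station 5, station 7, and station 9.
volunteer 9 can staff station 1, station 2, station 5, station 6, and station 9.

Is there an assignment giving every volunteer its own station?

Yes

For example, pair volunteer 1→station 9, volunteer 2→station 8, volunteer 3→station 6, volunteer 4→station 7, volunteer 5→station 1, volunteer 6→station 5, volunteer 7→station 4, volunteer 8→station 3, volunteer 9→station 2.
All 9 volunteers are covered.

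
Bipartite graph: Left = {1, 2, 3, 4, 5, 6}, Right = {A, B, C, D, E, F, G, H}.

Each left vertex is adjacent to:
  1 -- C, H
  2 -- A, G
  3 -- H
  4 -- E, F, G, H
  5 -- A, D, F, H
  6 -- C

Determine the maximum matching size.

For example, pair 1-C, 2-G, 3-H, 4-E, 5-F.
The set {1, 3, 6} has only 2 neighbours ({C, H}), so by Hall's theorem at most 5 of the 6 left vertices can be matched.

5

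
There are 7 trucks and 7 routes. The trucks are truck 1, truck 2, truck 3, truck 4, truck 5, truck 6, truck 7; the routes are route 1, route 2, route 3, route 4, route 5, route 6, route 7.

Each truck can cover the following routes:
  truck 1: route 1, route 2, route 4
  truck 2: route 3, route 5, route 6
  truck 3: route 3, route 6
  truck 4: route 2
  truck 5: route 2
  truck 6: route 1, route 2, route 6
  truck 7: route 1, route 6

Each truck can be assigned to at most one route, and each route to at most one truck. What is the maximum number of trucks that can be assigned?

One maximum matching: truck 1→route 4, truck 2→route 5, truck 3→route 3, truck 4→route 2, truck 6→route 1, truck 7→route 6.
The set {truck 4, truck 5} has only 1 neighbour ({route 2}), so by Hall's theorem at most 6 of the 7 trucks can be matched.

6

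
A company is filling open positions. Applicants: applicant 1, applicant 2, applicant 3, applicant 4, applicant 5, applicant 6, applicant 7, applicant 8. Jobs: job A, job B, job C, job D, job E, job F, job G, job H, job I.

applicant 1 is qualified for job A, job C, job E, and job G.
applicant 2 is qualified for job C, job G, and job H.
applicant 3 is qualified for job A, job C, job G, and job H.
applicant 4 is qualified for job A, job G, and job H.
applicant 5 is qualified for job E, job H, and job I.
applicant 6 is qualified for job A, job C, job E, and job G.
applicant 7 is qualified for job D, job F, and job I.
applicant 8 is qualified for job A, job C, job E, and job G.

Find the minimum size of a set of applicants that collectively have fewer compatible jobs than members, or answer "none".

Take S = {applicant 1, applicant 2, applicant 3, applicant 4, applicant 6, applicant 8}. Its neighbourhood is {job A, job C, job E, job G, job H}, so |N(S)| = 5 < |S| = 6.
Every subset of size less than 6 has at least as many neighbours as members, so 6 is the minimum.

6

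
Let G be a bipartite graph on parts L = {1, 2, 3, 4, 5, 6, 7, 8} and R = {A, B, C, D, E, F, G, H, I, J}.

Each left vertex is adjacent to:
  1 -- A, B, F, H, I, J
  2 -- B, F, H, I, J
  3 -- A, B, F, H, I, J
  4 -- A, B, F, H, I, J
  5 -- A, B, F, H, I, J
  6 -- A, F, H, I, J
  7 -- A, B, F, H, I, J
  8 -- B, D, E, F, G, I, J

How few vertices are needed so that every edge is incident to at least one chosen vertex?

The 7 edges 1–F, 2–I, 3–B, 4–H, 5–A, 6–J, 8–G form a matching, so any vertex cover needs at least 7 vertices (one per matched edge).
Conversely {8, A, B, F, H, I, J} meets every edge and has exactly 7 vertices, so 7 is optimal.

7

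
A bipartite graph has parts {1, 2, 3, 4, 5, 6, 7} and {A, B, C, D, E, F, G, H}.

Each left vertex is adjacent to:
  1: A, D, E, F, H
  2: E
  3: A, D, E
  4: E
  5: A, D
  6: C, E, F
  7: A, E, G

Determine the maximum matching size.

For example, pair 1→H, 2→E, 3→A, 5→D, 6→C, 7→G.
The set {2, 4} has only 1 neighbour ({E}), so by Hall's theorem at most 6 of the 7 left vertices can be matched.

6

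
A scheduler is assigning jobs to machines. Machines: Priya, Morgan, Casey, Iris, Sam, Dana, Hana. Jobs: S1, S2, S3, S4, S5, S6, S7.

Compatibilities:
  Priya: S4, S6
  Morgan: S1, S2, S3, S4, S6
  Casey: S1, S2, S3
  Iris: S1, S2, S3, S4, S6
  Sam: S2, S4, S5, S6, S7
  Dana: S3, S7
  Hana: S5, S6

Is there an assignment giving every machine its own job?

A valid assignment of size 7: Priya→S4, Morgan→S3, Casey→S1, Iris→S2, Sam→S5, Dana→S7, Hana→S6.
Every machine is matched, so this is a perfect matching.

Yes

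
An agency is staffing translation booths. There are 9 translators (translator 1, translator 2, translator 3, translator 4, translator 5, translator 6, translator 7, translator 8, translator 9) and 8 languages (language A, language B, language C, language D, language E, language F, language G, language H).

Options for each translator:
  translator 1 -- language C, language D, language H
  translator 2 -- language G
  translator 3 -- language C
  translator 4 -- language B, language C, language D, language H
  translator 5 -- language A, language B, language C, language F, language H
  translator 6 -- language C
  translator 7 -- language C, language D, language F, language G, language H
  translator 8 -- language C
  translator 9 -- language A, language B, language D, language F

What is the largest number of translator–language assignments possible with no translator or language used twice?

One maximum matching: translator 1–language H, translator 2–language G, translator 3–language C, translator 4–language B, translator 5–language A, translator 7–language D, translator 9–language F.
The set {translator 3, translator 6, translator 8} has only 1 neighbour ({language C}), so by Hall's theorem at most 7 of the 9 translators can be matched.

7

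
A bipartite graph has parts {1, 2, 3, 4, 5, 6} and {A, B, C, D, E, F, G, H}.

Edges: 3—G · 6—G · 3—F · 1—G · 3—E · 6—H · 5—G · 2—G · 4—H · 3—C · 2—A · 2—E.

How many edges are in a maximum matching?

A valid assignment of size 4: 1-G, 2-A, 3-E, 4-H.
The set {1, 4, 5, 6} has only 2 neighbours ({G, H}), so by Hall's theorem at most 4 of the 6 left vertices can be matched.

4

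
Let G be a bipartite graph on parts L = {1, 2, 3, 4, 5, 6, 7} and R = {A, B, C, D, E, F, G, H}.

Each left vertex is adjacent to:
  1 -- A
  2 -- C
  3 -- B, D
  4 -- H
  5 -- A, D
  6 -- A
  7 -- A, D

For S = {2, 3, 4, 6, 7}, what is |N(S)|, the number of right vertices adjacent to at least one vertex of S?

5

The union of neighbours of {2, 3, 4, 6, 7} is {A, B, C, D, H}, which has 5 elements.
Since |N(S)| = 5 ≥ |S| = 5, Hall's condition holds for this subset.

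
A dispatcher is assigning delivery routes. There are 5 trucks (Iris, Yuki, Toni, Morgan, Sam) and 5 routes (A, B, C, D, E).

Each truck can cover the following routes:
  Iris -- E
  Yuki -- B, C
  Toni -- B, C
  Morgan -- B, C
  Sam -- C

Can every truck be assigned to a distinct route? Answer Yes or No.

The set {Yuki, Toni, Morgan, Sam} has only 2 neighbours ({B, C}), so by Hall's theorem at most 3 of the 5 trucks can be matched.
Hence no matching covers every truck.

No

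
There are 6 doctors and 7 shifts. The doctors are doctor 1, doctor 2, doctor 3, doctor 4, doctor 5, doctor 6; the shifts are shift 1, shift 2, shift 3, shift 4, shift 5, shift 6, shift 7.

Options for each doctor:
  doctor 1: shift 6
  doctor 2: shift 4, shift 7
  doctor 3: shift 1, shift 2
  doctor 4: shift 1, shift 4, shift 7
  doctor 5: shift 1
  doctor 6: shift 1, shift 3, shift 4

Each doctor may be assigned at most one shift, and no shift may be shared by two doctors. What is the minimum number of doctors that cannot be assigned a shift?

0

For example, pair doctor 1-shift 6, doctor 2-shift 7, doctor 3-shift 2, doctor 4-shift 4, doctor 5-shift 1, doctor 6-shift 3.
All 6 doctors are matched, so no larger matching exists.
That matches 6 of the 6, leaving 0 unmatched; no matching can do better.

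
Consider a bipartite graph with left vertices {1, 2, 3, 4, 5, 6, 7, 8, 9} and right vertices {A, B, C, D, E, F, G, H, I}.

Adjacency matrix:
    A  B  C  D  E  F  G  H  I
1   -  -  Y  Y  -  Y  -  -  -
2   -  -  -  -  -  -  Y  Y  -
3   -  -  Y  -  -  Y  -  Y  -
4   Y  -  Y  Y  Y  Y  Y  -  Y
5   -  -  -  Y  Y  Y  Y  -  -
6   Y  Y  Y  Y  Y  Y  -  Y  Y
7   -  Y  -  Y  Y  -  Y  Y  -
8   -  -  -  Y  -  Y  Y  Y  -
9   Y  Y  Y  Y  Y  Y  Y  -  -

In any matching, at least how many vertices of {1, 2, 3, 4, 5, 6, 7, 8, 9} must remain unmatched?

A valid assignment of size 9: 1-D, 2-H, 3-C, 4-A, 5-E, 6-I, 7-B, 8-F, 9-G.
This saturates every left vertex, so 9 is the maximum.
That matches 9 of the 9, leaving 0 unmatched; no matching can do better.

0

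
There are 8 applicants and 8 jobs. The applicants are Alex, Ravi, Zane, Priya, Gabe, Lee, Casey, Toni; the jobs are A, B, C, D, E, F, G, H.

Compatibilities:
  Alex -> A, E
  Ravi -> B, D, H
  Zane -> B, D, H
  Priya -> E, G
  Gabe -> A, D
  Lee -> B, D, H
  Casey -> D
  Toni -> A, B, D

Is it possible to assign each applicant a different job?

The set {Ravi, Zane, Gabe, Lee, Casey, Toni} has only 4 neighbours ({A, B, D, H}), so by Hall's theorem at most 6 of the 8 applicants can be matched.
Hence no matching covers every applicant.

No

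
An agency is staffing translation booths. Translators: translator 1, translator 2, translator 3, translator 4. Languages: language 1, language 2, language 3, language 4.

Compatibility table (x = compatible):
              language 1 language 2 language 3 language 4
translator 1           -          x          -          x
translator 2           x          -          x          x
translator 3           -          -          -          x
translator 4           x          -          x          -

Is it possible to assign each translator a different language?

Yes

For example, pair translator 1→language 2, translator 2→language 3, translator 3→language 4, translator 4→language 1.
All 4 translators are covered.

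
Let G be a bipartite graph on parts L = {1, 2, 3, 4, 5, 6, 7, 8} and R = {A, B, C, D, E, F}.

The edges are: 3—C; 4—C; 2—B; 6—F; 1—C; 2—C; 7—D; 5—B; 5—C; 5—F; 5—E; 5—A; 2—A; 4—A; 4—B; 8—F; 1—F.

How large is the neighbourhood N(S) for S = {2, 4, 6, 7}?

The union of neighbours of {2, 4, 6, 7} is {A, B, C, D, F}, which has 5 elements.
Since |N(S)| = 5 ≥ |S| = 4, Hall's condition holds for this subset.

5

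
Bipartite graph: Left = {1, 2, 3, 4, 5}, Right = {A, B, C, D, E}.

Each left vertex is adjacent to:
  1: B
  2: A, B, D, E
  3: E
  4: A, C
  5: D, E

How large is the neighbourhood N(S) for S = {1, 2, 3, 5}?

The union of neighbours of {1, 2, 3, 5} is {A, B, D, E}, which has 4 elements.
Since |N(S)| = 4 ≥ |S| = 4, Hall's condition holds for this subset.

4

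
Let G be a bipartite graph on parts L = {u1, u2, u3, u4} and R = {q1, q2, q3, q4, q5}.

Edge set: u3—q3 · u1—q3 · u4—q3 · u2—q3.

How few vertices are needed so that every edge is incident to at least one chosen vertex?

1

The 1 edges u1–q3 form a matching, so any vertex cover needs at least 1 vertices (one per matched edge).
Conversely {q3} meets every edge and has exactly 1 vertices, so 1 is optimal.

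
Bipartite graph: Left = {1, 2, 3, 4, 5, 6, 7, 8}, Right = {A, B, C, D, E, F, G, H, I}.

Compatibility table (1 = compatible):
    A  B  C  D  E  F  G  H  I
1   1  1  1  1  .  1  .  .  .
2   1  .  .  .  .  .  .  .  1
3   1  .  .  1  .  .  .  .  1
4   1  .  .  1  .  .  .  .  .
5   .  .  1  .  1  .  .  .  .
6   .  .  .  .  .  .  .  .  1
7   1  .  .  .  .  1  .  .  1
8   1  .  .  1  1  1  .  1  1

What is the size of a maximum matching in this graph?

For example, pair 1–B, 2–I, 3–A, 4–D, 5–C, 7–F, 8–E.
The set {2, 3, 4, 6} has only 3 neighbours ({A, D, I}), so by Hall's theorem at most 7 of the 8 left vertices can be matched.

7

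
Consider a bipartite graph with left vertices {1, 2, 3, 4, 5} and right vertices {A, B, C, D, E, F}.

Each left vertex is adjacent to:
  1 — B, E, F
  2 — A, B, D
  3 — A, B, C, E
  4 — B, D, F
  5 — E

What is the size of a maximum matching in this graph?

One maximum matching: 1→F, 2→A, 3→B, 4→D, 5→E.
This saturates every left vertex, so 5 is the maximum.

5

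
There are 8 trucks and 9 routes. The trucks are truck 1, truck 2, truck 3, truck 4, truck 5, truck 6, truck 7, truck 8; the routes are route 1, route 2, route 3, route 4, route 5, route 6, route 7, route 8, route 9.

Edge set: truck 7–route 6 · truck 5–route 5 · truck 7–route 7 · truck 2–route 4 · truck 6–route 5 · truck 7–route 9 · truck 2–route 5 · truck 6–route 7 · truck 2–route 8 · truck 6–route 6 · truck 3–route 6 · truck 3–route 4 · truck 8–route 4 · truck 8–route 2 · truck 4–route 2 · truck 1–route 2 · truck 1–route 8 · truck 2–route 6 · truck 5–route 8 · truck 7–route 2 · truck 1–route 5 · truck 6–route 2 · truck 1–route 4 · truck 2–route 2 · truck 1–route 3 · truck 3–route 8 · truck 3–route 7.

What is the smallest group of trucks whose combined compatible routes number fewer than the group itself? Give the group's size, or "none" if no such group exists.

A matching saturating every truck exists, for instance truck 1→route 3, truck 2→route 8, truck 3→route 7, truck 4→route 2, truck 5→route 5, truck 6→route 6, truck 7→route 9, truck 8→route 4.
By Hall's marriage theorem, this means |N(S)| ≥ |S| for every subset S, so no violating subset exists.

none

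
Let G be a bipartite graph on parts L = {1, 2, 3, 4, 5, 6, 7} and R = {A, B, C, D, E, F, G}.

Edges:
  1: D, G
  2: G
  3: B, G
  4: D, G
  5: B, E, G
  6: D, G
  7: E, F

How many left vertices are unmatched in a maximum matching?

For example, pair 1→D, 2→G, 3→B, 5→E, 7→F.
The set {1, 2, 4, 6} has only 2 neighbours ({D, G}), so by Hall's theorem at most 5 of the 7 left vertices can be matched.
That matches 5 of the 7, leaving 2 unmatched; no matching can do better.

2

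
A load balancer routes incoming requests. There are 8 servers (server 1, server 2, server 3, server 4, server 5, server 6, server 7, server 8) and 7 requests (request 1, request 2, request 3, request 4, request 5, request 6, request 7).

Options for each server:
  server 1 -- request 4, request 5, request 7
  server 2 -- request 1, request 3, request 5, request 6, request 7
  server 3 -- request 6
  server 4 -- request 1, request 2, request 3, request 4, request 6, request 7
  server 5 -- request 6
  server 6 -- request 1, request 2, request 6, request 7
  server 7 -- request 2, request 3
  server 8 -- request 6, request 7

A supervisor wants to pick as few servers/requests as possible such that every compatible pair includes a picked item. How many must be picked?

7

The 7 edges server 1–request 4, server 2–request 5, server 3–request 6, server 4–request 2, server 6–request 1, server 7–request 3, server 8–request 7 form a matching, so any vertex cover needs at least 7 vertices (one per matched edge).
Conversely {server 1, server 2, server 4, server 6, server 7, server 8, request 6} meets every edge and has exactly 7 vertices, so 7 is optimal.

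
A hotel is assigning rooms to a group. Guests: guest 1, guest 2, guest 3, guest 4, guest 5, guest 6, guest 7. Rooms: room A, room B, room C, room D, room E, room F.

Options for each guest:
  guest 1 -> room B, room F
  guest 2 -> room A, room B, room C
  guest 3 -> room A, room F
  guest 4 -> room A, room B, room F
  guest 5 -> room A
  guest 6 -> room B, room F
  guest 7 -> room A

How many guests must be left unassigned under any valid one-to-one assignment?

3

For example, pair guest 1→room B, guest 2→room C, guest 3→room A, guest 4→room F.
The set {guest 1, guest 3, guest 4, guest 5, guest 6, guest 7} has only 3 neighbours ({room A, room B, room F}), so by Hall's theorem at most 4 of the 7 guests can be matched.
That matches 4 of the 7, leaving 3 unmatched; no matching can do better.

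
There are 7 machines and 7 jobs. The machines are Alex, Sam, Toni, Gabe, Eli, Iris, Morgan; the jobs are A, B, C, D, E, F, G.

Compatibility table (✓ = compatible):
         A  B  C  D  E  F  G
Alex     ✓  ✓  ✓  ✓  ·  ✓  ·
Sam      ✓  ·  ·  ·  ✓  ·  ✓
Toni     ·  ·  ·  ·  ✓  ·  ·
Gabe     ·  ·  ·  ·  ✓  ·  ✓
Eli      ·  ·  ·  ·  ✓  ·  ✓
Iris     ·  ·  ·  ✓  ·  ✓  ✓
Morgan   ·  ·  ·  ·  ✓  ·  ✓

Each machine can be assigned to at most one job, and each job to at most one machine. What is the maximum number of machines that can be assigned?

For example, pair Alex–B, Sam–A, Toni–E, Gabe–G, Iris–F.
The set {Toni, Gabe, Eli, Morgan} has only 2 neighbours ({E, G}), so by Hall's theorem at most 5 of the 7 machines can be matched.

5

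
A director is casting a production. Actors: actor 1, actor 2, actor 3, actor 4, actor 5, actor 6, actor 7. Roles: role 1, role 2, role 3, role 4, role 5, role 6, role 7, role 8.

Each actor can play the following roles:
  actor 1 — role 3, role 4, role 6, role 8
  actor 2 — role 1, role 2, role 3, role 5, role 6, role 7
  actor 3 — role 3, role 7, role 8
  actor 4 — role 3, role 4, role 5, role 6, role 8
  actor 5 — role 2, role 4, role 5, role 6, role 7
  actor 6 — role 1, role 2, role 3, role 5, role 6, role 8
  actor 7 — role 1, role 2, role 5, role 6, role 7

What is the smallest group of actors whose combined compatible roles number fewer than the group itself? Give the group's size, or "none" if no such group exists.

none

A matching saturating every actor exists, for instance actor 1→role 4, actor 2→role 1, actor 3→role 3, actor 4→role 5, actor 5→role 6, actor 6→role 8, actor 7→role 7.
By Hall's marriage theorem, this means |N(S)| ≥ |S| for every subset S, so no violating subset exists.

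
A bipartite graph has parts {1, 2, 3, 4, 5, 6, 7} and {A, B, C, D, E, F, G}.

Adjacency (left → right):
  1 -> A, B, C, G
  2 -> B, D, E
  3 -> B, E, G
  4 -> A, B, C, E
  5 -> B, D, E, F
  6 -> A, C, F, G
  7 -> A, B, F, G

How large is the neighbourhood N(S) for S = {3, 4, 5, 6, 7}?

7

The union of neighbours of {3, 4, 5, 6, 7} is {A, B, C, D, E, F, G}, which has 7 elements.
Since |N(S)| = 7 ≥ |S| = 5, Hall's condition holds for this subset.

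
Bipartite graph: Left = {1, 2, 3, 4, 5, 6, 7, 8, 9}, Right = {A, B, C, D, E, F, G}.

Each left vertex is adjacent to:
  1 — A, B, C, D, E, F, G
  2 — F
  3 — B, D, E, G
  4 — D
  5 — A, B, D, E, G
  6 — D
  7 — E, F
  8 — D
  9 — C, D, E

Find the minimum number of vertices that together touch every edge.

7

The 7 edges 1–A, 2–F, 3–B, 4–D, 5–G, 7–E, 9–C form a matching, so any vertex cover needs at least 7 vertices (one per matched edge).
Conversely {1, 2, 3, 5, 7, 9, D} meets every edge and has exactly 7 vertices, so 7 is optimal.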